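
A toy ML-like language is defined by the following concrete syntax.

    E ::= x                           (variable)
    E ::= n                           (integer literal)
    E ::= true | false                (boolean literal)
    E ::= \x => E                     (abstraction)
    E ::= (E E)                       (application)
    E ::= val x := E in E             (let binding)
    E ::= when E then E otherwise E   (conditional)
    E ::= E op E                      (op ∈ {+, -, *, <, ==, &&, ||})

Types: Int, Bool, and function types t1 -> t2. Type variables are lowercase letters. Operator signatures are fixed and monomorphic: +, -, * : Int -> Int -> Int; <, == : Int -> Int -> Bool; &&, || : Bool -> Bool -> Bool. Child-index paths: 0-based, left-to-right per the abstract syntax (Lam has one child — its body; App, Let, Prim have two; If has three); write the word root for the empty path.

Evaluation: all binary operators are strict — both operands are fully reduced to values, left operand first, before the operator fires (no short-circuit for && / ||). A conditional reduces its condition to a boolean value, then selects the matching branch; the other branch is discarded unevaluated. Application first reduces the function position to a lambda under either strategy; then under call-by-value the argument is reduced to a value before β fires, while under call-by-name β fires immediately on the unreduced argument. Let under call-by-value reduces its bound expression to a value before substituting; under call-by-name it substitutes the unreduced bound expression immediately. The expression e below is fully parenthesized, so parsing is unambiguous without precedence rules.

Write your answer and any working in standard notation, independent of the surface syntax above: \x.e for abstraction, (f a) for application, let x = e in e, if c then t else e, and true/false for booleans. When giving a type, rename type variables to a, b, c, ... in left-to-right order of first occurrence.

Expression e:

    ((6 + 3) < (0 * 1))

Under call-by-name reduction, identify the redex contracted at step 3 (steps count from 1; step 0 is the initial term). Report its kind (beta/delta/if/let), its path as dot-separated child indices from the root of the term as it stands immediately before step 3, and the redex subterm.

Trace:
step 0: ((6 + 3) < (0 * 1))
step 1: [delta@0] (9 < (0 * 1))
step 2: [delta@1] (9 < 0)
step 3: [delta@root] false

Answer: delta at root : (9 < 0)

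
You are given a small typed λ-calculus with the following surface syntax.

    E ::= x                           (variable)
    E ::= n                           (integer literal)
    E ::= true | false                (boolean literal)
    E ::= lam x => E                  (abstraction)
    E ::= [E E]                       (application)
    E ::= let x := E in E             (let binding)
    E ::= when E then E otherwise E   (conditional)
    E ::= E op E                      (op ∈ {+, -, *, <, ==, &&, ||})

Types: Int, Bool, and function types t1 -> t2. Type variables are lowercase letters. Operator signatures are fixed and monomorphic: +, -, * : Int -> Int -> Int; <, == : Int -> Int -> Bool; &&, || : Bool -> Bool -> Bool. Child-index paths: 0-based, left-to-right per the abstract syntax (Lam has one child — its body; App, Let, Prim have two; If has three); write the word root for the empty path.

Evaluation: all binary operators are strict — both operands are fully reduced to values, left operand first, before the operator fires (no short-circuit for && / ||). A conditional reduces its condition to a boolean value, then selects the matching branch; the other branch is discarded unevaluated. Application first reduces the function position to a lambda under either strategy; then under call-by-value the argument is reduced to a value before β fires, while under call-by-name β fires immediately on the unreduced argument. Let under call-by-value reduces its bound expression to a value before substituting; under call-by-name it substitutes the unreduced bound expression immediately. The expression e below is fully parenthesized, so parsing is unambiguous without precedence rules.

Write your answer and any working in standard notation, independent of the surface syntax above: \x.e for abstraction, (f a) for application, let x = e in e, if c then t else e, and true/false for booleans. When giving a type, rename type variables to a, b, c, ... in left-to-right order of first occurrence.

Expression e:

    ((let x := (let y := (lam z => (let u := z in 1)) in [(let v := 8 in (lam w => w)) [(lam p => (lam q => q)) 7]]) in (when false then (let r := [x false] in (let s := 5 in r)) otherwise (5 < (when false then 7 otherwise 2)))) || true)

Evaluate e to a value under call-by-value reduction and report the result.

Trace:
step 0: ((let x = (let y = (\z.(let u = z in 1)) in ((let v = 8 in (\w.w)) ((\p.(\q.q)) 7))) in (if false then (let r = (x false) in (let s = 5 in r)) else (5 < (if false then 7 else 2)))) || true)
step 1: [let@0.0] ((let x = ((let v = 8 in (\w.w)) ((\p.(\q.q)) 7)) in (if false then (let r = (x false) in (let s = 5 in r)) else (5 < (if false then 7 else 2)))) || true)
step 2: [let@0.0.0] ((let x = ((\w.w) ((\p.(\q.q)) 7)) in (if false then (let r = (x false) in (let s = 5 in r)) else (5 < (if false then 7 else 2)))) || true)
step 3: [beta@0.0.1] ((let x = ((\w.w) (\q.q)) in (if false then (let r = (x false) in (let s = 5 in r)) else (5 < (if false then 7 else 2)))) || true)
step 4: [beta@0.0] ((let x = (\q.q) in (if false then (let r = (x false) in (let s = 5 in r)) else (5 < (if false then 7 else 2)))) || true)
step 5: [let@0] ((if false then (let r = ((\q.q) false) in (let s = 5 in r)) else (5 < (if false then 7 else 2))) || true)
step 6: [if@0] ((5 < (if false then 7 else 2)) || true)
step 7: [if@0.1] ((5 < 2) || true)
step 8: [delta@0] (false || true)
step 9: [delta@root] true

Answer: true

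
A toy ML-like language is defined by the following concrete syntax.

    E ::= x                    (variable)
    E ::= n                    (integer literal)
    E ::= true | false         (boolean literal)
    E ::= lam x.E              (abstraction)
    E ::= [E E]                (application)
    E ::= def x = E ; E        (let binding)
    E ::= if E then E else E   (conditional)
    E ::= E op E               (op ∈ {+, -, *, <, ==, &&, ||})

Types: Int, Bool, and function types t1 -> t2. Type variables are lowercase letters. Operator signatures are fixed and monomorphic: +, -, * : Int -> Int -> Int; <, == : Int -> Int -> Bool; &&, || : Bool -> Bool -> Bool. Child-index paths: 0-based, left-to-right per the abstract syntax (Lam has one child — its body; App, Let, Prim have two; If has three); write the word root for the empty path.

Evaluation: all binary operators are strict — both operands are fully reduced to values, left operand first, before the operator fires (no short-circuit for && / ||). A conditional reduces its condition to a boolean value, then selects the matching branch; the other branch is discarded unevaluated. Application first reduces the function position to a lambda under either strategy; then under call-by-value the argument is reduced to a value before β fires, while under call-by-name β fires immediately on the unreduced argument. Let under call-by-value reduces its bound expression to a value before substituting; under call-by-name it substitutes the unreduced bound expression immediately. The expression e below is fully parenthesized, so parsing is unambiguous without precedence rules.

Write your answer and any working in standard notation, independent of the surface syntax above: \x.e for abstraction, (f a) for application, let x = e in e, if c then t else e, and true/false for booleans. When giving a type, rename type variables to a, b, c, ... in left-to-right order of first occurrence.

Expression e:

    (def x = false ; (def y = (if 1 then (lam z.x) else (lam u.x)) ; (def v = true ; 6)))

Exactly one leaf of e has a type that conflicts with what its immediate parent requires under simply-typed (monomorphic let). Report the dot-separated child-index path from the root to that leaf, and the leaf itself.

Working:
let x : Bool
  unify Int ~ Bool
  FAIL: mismatch Int ~ Bool

Answer: 1.0.0 : 1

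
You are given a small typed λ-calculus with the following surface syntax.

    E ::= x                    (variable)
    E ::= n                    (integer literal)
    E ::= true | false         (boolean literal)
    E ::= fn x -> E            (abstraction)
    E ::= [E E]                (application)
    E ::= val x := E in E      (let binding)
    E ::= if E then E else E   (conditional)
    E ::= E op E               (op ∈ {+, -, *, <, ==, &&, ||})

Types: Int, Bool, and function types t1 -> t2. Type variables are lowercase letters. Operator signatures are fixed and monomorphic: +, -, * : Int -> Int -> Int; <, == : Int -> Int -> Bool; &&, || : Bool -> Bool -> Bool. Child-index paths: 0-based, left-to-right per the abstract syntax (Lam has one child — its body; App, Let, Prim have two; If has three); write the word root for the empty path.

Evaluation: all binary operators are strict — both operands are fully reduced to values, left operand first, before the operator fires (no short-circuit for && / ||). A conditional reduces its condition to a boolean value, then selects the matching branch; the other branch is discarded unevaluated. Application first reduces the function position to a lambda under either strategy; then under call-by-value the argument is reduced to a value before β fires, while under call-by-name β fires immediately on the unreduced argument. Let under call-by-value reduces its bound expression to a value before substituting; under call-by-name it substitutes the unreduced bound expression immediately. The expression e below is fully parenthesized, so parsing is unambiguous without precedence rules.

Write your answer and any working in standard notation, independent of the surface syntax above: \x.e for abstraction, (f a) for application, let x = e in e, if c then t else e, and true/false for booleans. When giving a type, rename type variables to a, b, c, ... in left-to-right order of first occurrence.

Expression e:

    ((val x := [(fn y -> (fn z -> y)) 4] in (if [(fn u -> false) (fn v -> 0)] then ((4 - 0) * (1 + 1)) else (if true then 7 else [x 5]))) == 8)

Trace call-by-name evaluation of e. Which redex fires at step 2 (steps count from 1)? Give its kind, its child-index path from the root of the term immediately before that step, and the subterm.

Answer: beta at 0.0 : ((\u.false) (\v.0))

Working:
step 0: ((let x = ((\y.(\z.y)) 4) in (if ((\u.false) (\v.0)) then ((4 - 0) * (1 + 1)) else (if true then 7 else (x 5)))) == 8)
step 1: [let@0] ((if ((\u.false) (\v.0)) then ((4 - 0) * (1 + 1)) else (if true then 7 else (((\y.(\z.y)) 4) 5))) == 8)
step 2: [beta@0.0] ((if false then ((4 - 0) * (1 + 1)) else (if true then 7 else (((\y.(\z.y)) 4) 5))) == 8)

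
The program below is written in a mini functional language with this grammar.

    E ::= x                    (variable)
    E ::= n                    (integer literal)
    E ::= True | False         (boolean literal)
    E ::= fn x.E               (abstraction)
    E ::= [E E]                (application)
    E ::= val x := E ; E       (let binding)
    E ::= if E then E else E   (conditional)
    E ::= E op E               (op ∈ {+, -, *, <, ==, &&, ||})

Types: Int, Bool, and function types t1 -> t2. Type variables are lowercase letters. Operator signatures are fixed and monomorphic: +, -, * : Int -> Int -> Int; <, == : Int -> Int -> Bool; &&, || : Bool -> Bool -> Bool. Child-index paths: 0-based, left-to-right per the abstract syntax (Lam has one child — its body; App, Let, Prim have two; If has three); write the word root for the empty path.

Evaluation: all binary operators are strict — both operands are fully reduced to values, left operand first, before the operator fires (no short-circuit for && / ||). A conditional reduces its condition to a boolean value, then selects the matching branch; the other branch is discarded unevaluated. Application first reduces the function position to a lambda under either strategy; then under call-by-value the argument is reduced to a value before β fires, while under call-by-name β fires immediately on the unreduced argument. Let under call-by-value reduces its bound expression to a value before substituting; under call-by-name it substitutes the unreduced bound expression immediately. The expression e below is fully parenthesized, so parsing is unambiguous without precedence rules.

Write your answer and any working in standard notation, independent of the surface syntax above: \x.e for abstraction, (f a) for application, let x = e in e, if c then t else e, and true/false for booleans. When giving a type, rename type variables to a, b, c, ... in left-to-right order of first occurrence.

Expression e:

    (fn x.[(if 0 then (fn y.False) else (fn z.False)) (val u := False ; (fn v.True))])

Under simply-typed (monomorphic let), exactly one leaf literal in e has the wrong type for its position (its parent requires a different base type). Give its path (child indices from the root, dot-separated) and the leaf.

Derivation:
  unify Int ~ Bool
  FAIL: mismatch Int ~ Bool

Answer: 0.0.0 : 0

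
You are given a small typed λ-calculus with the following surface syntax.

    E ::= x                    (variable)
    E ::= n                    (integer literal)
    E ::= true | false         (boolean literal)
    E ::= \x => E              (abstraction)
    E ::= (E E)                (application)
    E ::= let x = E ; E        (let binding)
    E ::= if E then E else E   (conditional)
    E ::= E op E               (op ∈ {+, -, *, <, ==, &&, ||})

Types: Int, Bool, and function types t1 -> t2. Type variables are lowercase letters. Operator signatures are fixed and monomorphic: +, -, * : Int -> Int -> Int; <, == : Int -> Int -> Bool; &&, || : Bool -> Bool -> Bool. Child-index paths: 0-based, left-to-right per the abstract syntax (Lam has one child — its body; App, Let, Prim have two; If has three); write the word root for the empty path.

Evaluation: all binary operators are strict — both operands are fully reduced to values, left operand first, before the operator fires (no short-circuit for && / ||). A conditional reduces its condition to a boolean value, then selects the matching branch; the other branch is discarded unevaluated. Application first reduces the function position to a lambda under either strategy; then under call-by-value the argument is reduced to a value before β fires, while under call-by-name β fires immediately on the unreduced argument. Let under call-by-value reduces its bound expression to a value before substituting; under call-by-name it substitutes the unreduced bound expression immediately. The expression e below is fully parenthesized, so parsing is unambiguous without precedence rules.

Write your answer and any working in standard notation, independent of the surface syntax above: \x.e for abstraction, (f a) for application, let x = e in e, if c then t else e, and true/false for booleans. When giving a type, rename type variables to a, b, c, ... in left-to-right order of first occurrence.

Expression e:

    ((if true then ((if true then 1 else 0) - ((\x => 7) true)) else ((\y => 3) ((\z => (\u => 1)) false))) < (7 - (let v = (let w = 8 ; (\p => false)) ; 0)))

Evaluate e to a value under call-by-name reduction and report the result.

Derivation:
step 0: ((if true then ((if true then 1 else 0) - ((\x.7) true)) else ((\y.3) ((\z.(\u.1)) false))) < (7 - (let v = (let w = 8 in (\p.false)) in 0)))
step 1: [if@0] (((if true then 1 else 0) - ((\x.7) true)) < (7 - (let v = (let w = 8 in (\p.false)) in 0)))
step 2: [if@0.0] ((1 - ((\x.7) true)) < (7 - (let v = (let w = 8 in (\p.false)) in 0)))
step 3: [beta@0.1] ((1 - 7) < (7 - (let v = (let w = 8 in (\p.false)) in 0)))
step 4: [delta@0] (-6 < (7 - (let v = (let w = 8 in (\p.false)) in 0)))
step 5: [let@1.1] (-6 < (7 - 0))
step 6: [delta@1] (-6 < 7)
step 7: [delta@root] true

Answer: true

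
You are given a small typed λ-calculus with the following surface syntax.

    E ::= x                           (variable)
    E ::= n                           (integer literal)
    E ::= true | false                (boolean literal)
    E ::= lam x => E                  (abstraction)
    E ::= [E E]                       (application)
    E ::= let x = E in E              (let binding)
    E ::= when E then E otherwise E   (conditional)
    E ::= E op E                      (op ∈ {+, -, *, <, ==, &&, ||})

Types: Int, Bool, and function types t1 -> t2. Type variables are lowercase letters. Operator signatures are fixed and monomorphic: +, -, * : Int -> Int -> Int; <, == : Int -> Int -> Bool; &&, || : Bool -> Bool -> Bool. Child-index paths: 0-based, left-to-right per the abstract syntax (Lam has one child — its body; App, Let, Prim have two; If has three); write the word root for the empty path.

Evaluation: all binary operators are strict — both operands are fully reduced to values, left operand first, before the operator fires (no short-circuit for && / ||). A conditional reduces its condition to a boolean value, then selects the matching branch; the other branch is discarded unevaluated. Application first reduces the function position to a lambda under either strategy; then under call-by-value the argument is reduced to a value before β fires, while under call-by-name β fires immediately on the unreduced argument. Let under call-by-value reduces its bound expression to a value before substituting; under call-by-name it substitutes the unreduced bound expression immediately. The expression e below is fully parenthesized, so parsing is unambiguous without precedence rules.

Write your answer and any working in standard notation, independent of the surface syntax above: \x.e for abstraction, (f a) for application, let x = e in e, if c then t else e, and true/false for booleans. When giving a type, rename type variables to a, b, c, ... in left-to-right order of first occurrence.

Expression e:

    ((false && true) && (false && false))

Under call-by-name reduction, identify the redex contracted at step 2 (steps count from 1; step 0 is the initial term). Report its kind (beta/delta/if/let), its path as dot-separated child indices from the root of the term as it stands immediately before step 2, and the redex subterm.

Answer: delta at 1 : (false && false)

Working:
step 0: ((false && true) && (false && false))
step 1: [delta@0] (false && (false && false))
step 2: [delta@1] (false && false)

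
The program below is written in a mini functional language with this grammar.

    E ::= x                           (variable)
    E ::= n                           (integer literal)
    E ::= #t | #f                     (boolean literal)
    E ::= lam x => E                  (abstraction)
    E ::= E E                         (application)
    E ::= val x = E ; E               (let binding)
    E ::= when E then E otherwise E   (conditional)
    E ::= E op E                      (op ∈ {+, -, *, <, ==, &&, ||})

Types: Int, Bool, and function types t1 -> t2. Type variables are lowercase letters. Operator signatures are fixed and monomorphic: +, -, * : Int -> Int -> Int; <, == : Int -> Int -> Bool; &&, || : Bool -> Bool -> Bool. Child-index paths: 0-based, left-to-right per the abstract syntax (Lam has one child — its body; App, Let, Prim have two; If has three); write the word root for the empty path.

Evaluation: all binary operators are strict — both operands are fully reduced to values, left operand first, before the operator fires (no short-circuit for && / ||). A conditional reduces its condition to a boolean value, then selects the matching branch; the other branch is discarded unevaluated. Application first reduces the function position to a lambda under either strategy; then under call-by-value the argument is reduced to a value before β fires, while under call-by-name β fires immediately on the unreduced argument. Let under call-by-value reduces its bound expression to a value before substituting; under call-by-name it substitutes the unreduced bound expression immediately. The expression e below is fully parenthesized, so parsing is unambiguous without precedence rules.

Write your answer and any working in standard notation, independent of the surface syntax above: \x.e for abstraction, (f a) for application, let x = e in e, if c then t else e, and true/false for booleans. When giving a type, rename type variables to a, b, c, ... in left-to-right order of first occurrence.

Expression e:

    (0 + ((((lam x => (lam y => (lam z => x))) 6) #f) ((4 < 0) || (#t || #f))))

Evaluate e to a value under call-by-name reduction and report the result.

Derivation:
step 0: (0 + ((((\x.(\y.(\z.x))) 6) false) ((4 < 0) || (true || false))))
step 1: [beta@1.0.0] (0 + (((\y.(\z.6)) false) ((4 < 0) || (true || false))))
step 2: [beta@1.0] (0 + ((\z.6) ((4 < 0) || (true || false))))
step 3: [beta@1] (0 + 6)
step 4: [delta@root] 6

Answer: 6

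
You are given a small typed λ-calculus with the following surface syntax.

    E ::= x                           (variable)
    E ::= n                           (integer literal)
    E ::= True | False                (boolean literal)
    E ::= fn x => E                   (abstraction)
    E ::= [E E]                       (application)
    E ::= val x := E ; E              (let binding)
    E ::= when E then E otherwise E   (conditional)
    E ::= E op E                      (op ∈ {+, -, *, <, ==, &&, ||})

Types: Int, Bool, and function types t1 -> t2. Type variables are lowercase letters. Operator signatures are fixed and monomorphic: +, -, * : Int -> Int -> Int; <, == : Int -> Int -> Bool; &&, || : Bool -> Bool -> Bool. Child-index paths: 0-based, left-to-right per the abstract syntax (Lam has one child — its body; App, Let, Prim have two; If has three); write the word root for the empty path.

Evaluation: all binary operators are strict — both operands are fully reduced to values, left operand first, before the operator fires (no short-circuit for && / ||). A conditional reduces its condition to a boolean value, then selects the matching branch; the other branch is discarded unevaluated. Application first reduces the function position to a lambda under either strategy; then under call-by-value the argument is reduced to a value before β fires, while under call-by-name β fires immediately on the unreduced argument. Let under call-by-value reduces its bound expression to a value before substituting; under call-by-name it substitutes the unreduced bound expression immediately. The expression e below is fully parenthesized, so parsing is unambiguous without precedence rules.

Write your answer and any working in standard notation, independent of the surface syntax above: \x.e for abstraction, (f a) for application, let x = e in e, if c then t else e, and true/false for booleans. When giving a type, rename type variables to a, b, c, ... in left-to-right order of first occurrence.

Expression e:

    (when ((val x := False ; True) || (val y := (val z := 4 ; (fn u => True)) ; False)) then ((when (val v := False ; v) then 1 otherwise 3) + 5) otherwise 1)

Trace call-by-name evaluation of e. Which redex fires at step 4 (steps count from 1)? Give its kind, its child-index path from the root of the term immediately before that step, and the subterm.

Answer: if at root : (if true then ((if (let v = false in v) then 1 else 3) + 5) else 1)

Working:
step 0: (if ((let x = false in true) || (let y = (let z = 4 in (\u.true)) in false)) then ((if (let v = false in v) then 1 else 3) + 5) else 1)
step 1: [let@0.0] (if (true || (let y = (let z = 4 in (\u.true)) in false)) then ((if (let v = false in v) then 1 else 3) + 5) else 1)
step 2: [let@0.1] (if (true || false) then ((if (let v = false in v) then 1 else 3) + 5) else 1)
step 3: [delta@0] (if true then ((if (let v = false in v) then 1 else 3) + 5) else 1)
step 4: [if@root] ((if (let v = false in v) then 1 else 3) + 5)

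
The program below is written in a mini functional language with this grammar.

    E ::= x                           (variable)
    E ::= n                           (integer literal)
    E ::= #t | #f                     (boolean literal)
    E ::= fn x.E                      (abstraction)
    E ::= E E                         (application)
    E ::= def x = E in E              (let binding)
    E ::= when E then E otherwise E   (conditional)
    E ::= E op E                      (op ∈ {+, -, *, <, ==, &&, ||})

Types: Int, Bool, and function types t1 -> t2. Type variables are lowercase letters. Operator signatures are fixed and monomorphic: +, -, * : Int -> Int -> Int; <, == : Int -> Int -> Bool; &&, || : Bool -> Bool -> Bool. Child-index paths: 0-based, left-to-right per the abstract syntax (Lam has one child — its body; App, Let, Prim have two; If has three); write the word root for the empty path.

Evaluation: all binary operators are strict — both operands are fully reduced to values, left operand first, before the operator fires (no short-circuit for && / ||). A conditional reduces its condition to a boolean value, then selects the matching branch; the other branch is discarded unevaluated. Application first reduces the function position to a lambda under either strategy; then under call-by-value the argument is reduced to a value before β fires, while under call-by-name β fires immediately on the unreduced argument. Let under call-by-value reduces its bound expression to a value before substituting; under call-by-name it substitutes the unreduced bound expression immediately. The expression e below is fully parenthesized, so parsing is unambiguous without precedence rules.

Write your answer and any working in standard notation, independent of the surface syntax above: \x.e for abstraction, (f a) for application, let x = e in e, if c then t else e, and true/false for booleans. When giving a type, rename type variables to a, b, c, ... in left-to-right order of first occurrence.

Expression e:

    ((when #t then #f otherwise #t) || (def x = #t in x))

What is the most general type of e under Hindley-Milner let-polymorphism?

Trace:
  unify Bool ~ Bool
  unify Bool ~ Bool
  unify Bool ~ Bool
let x : Bool
x : Bool
  unify Bool ~ Bool

Answer: Bool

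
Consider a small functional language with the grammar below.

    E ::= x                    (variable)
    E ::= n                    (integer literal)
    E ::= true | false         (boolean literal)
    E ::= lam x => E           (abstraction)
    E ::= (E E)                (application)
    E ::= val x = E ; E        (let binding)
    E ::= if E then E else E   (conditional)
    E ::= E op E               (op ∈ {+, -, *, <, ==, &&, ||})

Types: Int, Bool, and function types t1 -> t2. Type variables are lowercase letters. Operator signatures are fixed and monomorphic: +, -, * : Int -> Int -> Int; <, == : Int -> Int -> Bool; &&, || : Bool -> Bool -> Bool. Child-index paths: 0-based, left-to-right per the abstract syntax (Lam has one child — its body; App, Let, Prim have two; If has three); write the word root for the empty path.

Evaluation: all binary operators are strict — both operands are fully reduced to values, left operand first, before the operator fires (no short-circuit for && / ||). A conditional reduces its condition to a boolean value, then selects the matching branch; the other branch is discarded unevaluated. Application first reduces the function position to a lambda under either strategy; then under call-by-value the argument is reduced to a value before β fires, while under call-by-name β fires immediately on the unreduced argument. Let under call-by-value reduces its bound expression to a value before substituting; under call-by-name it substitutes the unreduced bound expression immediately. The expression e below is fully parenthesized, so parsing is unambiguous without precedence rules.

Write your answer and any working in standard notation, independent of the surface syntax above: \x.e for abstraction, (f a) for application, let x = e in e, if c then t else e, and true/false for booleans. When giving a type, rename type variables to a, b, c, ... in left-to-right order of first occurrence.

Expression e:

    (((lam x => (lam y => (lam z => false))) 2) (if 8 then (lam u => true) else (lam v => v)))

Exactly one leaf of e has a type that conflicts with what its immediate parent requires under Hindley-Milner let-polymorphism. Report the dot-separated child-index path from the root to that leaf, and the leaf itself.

Answer: 1.0 : 8

Working:
\z._ : c -> Bool
\y._ : b -> c -> Bool
\x._ : a -> b -> c -> Bool
  unify a -> b -> c -> Bool ~ Int -> d
  unify a ~ Int
  unify b -> c -> Bool ~ d
_ _ : b -> c -> Bool
  unify Int ~ Bool
  FAIL: mismatch Int ~ Bool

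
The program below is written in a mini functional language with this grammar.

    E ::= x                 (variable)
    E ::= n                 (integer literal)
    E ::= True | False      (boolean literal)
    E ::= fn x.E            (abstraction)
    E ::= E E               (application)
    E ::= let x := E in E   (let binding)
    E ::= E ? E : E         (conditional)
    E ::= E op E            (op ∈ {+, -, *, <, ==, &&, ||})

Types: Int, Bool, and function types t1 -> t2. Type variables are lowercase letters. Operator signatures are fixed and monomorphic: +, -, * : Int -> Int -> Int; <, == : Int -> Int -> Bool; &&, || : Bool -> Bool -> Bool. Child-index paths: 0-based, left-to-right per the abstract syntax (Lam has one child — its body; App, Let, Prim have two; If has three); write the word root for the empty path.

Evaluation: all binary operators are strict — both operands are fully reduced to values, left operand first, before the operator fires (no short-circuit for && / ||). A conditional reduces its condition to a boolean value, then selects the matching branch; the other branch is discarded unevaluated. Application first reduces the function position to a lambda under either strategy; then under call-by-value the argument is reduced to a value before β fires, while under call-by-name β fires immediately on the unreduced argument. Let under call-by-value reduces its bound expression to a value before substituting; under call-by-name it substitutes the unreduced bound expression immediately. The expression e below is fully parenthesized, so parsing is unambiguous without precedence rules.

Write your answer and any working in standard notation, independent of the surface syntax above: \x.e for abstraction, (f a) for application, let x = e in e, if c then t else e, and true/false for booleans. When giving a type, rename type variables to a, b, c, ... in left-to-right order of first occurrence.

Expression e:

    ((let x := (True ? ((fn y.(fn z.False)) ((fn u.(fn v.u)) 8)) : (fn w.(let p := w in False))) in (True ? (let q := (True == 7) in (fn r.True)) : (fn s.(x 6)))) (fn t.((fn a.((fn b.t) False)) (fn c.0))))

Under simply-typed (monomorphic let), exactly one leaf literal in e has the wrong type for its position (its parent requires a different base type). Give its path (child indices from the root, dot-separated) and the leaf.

Trace:
  unify Bool ~ Bool
\z._ : b -> Bool
\y._ : a -> b -> Bool
u : c
\v._ : d -> c
\u._ : c -> d -> c
  unify c -> d -> c ~ Int -> e
  unify c ~ Int
  unify d -> Int ~ e
_ _ : d -> Int
  unify a -> b -> Bool ~ (d -> Int) -> f
  unify a ~ d -> Int
  unify b -> Bool ~ f
_ _ : b -> Bool
w : g
let p : g
\w._ : g -> Bool
  unify b -> Bool ~ g -> Bool
  unify b ~ g
  unify Bool ~ Bool
let x : g -> Bool
  unify Bool ~ Bool
  unify Bool ~ Int
  FAIL: mismatch Bool ~ Int

Answer: 0.1.1.0.0 : true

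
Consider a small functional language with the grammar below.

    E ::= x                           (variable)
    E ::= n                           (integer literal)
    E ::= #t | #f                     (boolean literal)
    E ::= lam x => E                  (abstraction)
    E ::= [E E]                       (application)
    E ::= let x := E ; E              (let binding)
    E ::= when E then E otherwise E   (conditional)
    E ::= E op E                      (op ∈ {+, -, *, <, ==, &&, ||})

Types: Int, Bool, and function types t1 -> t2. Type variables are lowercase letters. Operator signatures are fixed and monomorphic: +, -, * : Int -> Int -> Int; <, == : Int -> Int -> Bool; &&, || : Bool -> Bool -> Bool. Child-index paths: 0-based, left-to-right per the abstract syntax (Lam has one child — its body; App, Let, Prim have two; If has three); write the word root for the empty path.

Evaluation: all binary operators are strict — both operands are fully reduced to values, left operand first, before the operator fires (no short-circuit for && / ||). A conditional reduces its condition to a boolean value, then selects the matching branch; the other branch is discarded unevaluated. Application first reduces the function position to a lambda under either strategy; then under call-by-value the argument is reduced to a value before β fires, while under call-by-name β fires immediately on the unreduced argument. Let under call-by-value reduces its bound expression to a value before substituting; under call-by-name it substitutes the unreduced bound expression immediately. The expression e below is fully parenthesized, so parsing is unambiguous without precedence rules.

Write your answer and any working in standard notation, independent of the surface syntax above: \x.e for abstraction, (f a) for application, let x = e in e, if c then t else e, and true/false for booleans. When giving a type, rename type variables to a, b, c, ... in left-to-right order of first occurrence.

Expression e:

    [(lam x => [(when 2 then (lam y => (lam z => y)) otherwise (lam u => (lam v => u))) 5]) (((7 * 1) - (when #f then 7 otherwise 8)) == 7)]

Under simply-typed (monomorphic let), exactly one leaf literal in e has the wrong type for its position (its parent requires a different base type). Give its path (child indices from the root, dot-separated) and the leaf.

Answer: 0.0.0.0 : 2

Trace:
  unify Int ~ Bool
  FAIL: mismatch Int ~ Bool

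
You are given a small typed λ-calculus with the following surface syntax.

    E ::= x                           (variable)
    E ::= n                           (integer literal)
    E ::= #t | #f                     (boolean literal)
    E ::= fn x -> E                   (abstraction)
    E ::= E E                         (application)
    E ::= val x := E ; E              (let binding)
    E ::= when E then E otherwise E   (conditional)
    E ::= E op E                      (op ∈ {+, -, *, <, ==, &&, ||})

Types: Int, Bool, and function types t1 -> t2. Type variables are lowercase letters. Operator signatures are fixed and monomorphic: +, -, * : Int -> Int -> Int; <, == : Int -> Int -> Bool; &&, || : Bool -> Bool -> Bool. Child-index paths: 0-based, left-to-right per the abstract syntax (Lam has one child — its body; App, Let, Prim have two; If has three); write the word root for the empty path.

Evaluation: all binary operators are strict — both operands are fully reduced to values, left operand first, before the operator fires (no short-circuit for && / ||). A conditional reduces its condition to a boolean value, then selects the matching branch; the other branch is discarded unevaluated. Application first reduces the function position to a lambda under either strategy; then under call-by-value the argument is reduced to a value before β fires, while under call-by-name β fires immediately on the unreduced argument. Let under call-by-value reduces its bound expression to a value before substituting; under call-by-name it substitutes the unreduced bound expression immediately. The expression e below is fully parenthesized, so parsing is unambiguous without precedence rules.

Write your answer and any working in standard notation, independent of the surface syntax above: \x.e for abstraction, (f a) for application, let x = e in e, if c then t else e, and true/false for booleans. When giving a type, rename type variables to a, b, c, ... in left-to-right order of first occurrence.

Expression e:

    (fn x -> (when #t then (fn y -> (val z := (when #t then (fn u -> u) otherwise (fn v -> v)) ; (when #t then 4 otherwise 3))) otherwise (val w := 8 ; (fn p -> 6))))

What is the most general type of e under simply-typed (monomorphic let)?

Answer: a -> b -> Int

Working:
  unify Bool ~ Bool
  unify Bool ~ Bool
u : c
\u._ : c -> c
v : d
\v._ : d -> d
  unify c -> c ~ d -> d
  unify c ~ d
  unify d ~ d
let z : d -> d
  unify Bool ~ Bool
  unify Int ~ Int
\y._ : b -> Int
let w : Int
\p._ : e -> Int
  unify b -> Int ~ e -> Int
  unify b ~ e
  unify Int ~ Int
\x._ : a -> e -> Int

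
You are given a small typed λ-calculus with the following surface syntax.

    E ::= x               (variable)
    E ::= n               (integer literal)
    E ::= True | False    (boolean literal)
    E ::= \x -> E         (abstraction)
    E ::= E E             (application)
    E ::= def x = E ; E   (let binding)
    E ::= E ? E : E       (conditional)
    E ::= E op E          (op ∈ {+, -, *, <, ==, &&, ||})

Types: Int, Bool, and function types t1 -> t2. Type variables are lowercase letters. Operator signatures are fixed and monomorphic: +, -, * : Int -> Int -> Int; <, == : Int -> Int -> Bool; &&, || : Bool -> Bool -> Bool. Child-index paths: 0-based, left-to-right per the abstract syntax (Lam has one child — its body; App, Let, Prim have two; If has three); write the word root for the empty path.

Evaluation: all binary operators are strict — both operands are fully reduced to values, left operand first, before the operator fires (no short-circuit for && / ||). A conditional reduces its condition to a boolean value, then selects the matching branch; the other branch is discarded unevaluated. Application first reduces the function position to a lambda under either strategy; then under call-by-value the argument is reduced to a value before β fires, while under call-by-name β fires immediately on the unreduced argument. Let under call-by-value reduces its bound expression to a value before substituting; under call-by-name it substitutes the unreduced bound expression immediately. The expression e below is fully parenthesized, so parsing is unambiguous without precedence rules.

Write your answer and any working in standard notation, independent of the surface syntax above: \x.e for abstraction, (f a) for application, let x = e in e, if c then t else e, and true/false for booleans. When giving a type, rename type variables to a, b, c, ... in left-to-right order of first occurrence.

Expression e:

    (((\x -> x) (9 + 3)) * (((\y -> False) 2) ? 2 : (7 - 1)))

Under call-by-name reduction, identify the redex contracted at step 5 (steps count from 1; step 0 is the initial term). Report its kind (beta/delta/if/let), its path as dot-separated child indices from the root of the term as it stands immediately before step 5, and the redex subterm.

Derivation:
step 0: (((\x.x) (9 + 3)) * (if ((\y.false) 2) then 2 else (7 - 1)))
step 1: [beta@0] ((9 + 3) * (if ((\y.false) 2) then 2 else (7 - 1)))
step 2: [delta@0] (12 * (if ((\y.false) 2) then 2 else (7 - 1)))
step 3: [beta@1.0] (12 * (if false then 2 else (7 - 1)))
step 4: [if@1] (12 * (7 - 1))
step 5: [delta@1] (12 * 6)

Answer: delta at 1 : (7 - 1)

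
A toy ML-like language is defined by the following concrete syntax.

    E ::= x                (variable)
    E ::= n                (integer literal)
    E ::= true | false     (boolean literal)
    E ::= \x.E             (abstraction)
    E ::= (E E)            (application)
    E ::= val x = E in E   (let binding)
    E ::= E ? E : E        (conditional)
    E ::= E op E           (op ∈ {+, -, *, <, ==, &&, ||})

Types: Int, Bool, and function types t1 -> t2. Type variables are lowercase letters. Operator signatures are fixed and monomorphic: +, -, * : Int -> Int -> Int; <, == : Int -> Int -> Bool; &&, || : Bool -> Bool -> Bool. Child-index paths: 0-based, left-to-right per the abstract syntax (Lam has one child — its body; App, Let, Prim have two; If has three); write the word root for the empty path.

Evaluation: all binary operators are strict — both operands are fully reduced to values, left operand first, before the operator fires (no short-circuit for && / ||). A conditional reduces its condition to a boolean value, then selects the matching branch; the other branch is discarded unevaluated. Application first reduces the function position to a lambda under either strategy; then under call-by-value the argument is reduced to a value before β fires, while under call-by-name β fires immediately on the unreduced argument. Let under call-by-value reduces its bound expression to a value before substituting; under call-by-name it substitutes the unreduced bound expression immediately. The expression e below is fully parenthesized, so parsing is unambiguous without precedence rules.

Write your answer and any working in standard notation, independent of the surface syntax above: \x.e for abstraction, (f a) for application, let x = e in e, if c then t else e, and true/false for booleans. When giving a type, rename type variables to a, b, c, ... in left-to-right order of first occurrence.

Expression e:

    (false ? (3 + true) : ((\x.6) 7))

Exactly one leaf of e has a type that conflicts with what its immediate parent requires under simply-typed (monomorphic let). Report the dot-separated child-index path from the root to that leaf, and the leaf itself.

Answer: 1.1 : true

Trace:
  unify Bool ~ Bool
  unify Int ~ Int
  unify Bool ~ Int
  FAIL: mismatch Bool ~ Int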